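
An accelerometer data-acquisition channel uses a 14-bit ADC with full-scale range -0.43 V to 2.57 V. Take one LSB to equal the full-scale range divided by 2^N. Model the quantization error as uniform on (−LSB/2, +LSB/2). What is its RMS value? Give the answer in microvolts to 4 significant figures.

52.86 µV

Span: 2.57 V − (-0.43 V) = 3 V.
LSB = 3 V ÷ 2^14 = 3/16384 V = 183.105 µV.
V_rms = LSB/√12 = 183.105 µV / √12 = 52.86 µV.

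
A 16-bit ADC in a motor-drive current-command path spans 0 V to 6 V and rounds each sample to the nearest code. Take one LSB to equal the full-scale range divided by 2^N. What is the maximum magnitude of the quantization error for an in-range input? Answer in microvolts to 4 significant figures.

V_FS = 6 V.
LSB = 6 V / 2^16 = 91.5527 µV.
A rounding quantizer has |error| ≤ LSB/2 = 45.78 µV.

45.78 µV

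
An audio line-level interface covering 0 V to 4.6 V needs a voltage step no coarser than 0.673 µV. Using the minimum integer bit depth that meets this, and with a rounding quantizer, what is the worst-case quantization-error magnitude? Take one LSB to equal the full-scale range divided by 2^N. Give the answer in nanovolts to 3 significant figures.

274 nV

Span = 4.6 V.
Required number of levels: 4.6/0.673 µV = 6.8351e6; smallest N with 2^N ≥ that is 23.
One LSB is 4.6 V / 8388608 = 0.54836 µV.
|e|_max = LSB/2 = 274 nV.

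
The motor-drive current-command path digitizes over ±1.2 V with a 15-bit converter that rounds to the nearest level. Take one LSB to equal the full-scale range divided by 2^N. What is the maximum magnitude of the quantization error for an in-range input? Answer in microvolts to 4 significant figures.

Span: 1.2 V − (-1.2 V) = 2.4 V.
One LSB is 2.4 V / 32768 = 73.2422 µV.
|e|_max = LSB/2 = 36.62 µV.

36.62 µV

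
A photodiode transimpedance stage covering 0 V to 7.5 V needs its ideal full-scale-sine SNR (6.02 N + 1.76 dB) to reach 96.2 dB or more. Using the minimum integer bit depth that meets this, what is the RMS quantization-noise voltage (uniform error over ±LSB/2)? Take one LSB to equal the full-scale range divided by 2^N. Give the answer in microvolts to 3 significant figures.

33.0 µV

V_FS = 7.5 V.
N ≥ (96.2 − 1.76)/6.02 = 15.688 → N_min = 16.
LSB = 7.5 V / 2^16 = 114.44 µV.
V_rms = LSB/√12 = 33.0 µV.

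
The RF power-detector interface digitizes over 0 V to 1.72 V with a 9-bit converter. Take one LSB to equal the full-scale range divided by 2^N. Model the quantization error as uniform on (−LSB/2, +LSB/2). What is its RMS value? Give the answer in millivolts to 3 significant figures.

Full-scale range = 1.72 V.
One LSB is 1.72 V / 512 = 3.3594 mV.
For a uniform distribution on [−LSB/2, +LSB/2], V_rms = LSB/√12 = 3.3594 mV/3.4641 = 0.970 mV.

0.970 mV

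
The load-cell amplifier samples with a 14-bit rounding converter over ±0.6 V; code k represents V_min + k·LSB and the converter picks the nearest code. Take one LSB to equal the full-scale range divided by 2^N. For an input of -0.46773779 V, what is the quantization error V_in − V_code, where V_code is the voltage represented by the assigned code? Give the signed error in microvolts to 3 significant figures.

Span: 0.6 V − (-0.6 V) = 1.2 V. LSB = 1.2 V / 2^14 ≈ 73.24 µV.
Position in LSBs: (-0.46773779 − (-0.6)) × 16384/1.2 = 1805.8200; rounding gives k = 1806.
V_code = V_min + k × range/2^14 = -0.6 + 1806 × 1.2/16384 = -0.46772460938 V.
V_in − V_code = -0.46773779 − (-0.46772460938) = −13.2 µV.

−13.2 µV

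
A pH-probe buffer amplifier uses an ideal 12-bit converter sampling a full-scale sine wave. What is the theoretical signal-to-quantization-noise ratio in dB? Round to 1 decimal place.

74.0 dB

6.02(12) + 1.76 = 72.24 + 1.76 = 74.00 dB.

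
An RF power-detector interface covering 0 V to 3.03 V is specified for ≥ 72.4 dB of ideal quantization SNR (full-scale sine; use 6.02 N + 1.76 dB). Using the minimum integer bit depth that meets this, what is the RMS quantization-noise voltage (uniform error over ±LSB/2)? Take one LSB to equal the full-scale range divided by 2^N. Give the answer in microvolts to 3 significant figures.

214 µV

V_FS = 3.03 V.
6.02 N + 1.76 ≥ 72.4 gives N ≥ 11.734, so the minimum integer is 12.
LSB = 3.03 V ÷ 2^12 = 3.03/4096 V = 0.73975 mV.
RMS noise = LSB/√12 = 214 µV.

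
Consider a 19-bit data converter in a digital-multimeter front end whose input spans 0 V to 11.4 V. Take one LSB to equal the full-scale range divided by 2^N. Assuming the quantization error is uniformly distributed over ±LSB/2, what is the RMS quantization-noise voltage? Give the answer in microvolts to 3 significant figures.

6.28 µV

Full-scale range = 11.4 V.
LSB = 11.4 V / 2^19 = 21.744 µV.
σ_q = LSB/√12 = 21.744 µV/3.4641 = 6.28 µV.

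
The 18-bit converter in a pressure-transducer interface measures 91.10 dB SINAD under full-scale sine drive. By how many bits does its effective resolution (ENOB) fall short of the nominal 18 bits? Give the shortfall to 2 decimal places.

Effective bits = (91.10 − 1.76)/6.02 = 14.8405.
Lost resolution: 18 − 14.8405 = 3.1595 bits.

3.16 bits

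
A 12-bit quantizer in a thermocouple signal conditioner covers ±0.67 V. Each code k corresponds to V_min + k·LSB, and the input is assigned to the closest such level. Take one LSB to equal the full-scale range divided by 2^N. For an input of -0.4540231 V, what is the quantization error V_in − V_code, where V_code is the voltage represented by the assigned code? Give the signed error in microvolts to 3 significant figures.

The full-scale span is 0.67 − (-0.67) = 1.34 V. LSB = 1.34 V / 2^12 ≈ 327.1 µV.
Position in LSBs: (-0.4540231 − (-0.67)) × 4096/1.34 = 660.1801; rounding gives k = 660.
V_code = -0.67 + (660/4096) × 1.34 = -0.4540820313 V.
Error = V_in − V_code = -0.4540231 − (-0.4540820313) = +58.9 µV.

+58.9 µV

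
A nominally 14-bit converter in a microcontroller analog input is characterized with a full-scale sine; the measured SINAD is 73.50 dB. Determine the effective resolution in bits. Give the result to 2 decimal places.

ENOB = (73.50 − 1.76)/6.02 = 11.9169 bits.

11.92 bits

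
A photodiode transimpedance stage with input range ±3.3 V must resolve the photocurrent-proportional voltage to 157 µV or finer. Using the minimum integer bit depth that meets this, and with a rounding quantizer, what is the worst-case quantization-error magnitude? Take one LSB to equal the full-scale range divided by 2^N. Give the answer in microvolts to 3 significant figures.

50.4 µV

Full-scale range = 3.3 V − (-3.3 V) = 6.6 V.
Need 2^N ≥ 6.6 V / 157 µV = 42040 → N_min = 16.
LSB = 6.6 V / 2^16 = 100.71 µV.
|e|_max = LSB/2 = 50.4 µV.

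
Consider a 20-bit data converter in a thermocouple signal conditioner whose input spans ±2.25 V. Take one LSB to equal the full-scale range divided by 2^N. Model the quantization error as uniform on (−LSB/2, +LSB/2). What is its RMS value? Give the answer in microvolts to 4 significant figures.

1.239 µV

Span: 2.25 V − (-2.25 V) = 4.5 V.
LSB = 4.5 V ÷ 2^20 = 4.5/1048576 V = 4.29153 µV.
For a uniform distribution on [−LSB/2, +LSB/2], V_rms = LSB/√12 = 4.29153 µV/3.4641 = 1.239 µV.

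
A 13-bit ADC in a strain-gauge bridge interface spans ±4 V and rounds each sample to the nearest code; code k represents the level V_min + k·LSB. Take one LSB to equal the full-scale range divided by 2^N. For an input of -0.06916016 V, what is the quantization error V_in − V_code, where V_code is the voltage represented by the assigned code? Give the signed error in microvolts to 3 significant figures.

+176 µV

Full-scale range = 4 V − (-4 V) = 8 V. LSB = 8 V / 2^13 ≈ 0.9766 mV.
(V_in − V_min)/LSB = (-0.06916016 − (-4)) × 8192/8 = 4025.1800 → nearest code k = 4025.
V_code = -4 + (4025/8192) × 8 = -0.06933593750 V.
e = -0.06916016 − (-0.06933593750) = +176 µV.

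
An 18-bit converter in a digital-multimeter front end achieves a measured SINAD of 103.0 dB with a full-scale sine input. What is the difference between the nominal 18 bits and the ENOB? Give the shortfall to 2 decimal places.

ENOB = (SINAD − 1.76)/6.02 = (103.0 − 1.76)/6.02 = 16.8173 bits.
Lost resolution: 18 − 16.8173 = 1.1827 bits.

1.18 bits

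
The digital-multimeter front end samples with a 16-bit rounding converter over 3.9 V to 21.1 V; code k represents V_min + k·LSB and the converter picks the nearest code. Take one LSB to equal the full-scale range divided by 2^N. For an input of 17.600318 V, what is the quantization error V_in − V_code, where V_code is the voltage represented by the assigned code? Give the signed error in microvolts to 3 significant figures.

Range = 21.1 − (3.9) = 17.2 V. LSB = 17.2 V / 2^16 ≈ 262.5 µV.
(V_in − V_min)/LSB = (17.600318 − (3.9)) × 65536/17.2 = 52201.3977 → nearest code k = 52201.
Reconstructed level: 3.9 + 52201 × 17.2/65536 V = 17.600213623 V.
Error = V_in − V_code = 17.600318 − (17.600213623) = +104 µV.

+104 µV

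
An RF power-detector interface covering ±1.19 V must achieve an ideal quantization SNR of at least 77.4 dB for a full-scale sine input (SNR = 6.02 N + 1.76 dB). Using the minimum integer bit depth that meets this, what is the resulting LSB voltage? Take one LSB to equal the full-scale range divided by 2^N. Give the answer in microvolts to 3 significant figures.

Range = 1.19 − (-1.19) = 2.38 V.
6.02 N + 1.76 ≥ 77.4 gives N ≥ 12.565, so the minimum integer is 13.
LSB = 2.38 V / 2^13 = 291 µV.

291 µV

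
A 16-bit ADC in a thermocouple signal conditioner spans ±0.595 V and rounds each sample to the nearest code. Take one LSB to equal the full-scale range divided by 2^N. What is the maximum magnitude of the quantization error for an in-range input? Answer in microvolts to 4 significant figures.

Range = 0.595 − (-0.595) = 1.19 V.
LSB = 1.19 V ÷ 2^16 = 1.19/65536 V = 18.1580 µV.
Worst-case error for round-to-nearest is half an LSB: 9.079 µV.

9.079 µV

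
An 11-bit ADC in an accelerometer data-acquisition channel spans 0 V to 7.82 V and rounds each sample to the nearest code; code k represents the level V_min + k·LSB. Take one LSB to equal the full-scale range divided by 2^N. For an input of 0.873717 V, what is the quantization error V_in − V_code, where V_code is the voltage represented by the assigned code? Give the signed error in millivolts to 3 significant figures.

Range is 7.82 V. LSB = 7.82 V / 2^11 ≈ 3.818 mV.
Position in LSBs: (0.873717 − (0)) × 2048/7.82 = 228.8200; rounding gives k = 229.
Reconstructed level: 0 + 229 × 7.82/2048 V = 0.8744042969 V.
Error = V_in − V_code = 0.873717 − (0.8744042969) = −0.687 mV.

−0.687 mV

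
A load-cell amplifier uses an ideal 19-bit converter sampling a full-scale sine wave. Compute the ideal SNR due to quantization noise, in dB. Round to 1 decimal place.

SNR = 6.02·19 + 1.76 = 116.14 dB.

116.1 dB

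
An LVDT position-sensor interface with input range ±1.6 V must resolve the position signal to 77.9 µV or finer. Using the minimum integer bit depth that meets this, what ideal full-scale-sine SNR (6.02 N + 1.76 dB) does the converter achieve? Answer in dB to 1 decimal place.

Range = 1.6 − (-1.6) = 3.2 V.
Need 2^N ≥ 3.2 V / 77.9 µV = 41080 → N_min = 16.
Ideal SNR at N = 16: 6.02·16 + 1.76 = 98.1 dB.

98.1 dB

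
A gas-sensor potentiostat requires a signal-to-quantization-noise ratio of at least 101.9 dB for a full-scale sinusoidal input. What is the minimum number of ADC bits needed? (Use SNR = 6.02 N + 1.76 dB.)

17 bits

Solving 6.02 N ≥ 101.9 − 1.76: N ≥ 16.635. Round up → N = 17.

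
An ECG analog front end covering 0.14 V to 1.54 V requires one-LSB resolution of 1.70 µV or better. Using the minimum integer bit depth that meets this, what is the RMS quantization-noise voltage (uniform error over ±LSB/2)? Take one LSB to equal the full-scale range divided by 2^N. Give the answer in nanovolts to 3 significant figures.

The full-scale span is 1.54 − (0.14) = 1.4 V.
1.4 V / 1.70 µV = 823500. Since 2^19 = 524288 and 2^20 = 1048576, N = 20.
One LSB is 1.4 V / 1048576 = 1.3351 µV.
RMS noise = LSB/√12 = 385 nV.

385 nV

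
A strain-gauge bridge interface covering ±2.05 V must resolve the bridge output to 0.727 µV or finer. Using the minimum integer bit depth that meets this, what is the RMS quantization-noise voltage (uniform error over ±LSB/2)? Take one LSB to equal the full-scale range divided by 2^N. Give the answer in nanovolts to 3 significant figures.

141 nV

Range = 2.05 − (-2.05) = 4.1 V.
Levels needed ≥ 4.1/0.727 µV = 5.640e6. 2^23 = 8388608 suffices, so N_min = 23.
LSB = 4.1 V ÷ 2^23 = 4.1/8388608 V = 488.76 nV.
RMS noise = LSB/√12 = 141 nV.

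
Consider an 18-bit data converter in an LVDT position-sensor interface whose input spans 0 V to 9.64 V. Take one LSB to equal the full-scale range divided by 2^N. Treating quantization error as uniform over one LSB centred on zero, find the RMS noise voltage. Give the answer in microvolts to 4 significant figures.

10.62 µV

Range is 9.64 V.
LSB = 9.64 V / 2^18 = 36.7737 µV.
For a uniform distribution on [−LSB/2, +LSB/2], V_rms = LSB/√12 = 36.7737 µV/3.4641 = 10.62 µV.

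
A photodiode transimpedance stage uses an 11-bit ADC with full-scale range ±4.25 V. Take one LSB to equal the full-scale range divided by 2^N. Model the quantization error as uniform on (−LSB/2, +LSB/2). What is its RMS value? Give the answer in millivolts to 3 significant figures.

Span: 4.25 V − (-4.25 V) = 8.5 V.
LSB = 8.5 V ÷ 2^11 = 8.5/2048 V = 4.1504 mV.
RMS of a uniform error over width LSB is LSB/√12 = 1.20 mV.

1.20 mV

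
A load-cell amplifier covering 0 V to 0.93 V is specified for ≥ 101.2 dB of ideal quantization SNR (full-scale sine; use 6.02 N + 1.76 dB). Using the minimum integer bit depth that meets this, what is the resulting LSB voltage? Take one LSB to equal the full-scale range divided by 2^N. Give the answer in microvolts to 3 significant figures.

Span = 0.93 V.
Required N = ⌈(101.2 − 1.76)/6.02⌉ = ⌈16.518⌉ = 17.
One LSB is 0.93 V / 131072 = 7.10 µV.

7.10 µV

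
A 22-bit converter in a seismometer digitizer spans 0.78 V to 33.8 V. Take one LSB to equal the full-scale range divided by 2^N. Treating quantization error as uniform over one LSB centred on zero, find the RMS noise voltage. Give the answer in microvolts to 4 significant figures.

Full-scale range = 33.8 V − (0.78 V) = 33.02 V.
LSB = 33.02 V / 2^22 = 7.87258 µV.
RMS of a uniform error over width LSB is LSB/√12 = 2.273 µV.

2.273 µV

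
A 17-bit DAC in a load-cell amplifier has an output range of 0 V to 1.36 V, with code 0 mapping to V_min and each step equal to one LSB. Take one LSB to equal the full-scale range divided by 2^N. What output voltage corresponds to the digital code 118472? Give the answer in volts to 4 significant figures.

1.229 V

Span = 1.36 V. LSB = 1.36 V / 2^17.
Output = V_min + (118472/131072) × range = 0 + 0.903870 × 1.36 V
      = 0 V + 1.22926 V = 1.22926 V.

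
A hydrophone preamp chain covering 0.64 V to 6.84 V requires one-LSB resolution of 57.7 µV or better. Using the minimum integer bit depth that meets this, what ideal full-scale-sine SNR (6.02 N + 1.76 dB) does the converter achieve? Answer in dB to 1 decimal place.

Range = 6.84 − (0.64) = 6.2 V.
Required number of levels: 6.2/57.7 µV = 107450; smallest N with 2^N ≥ that is 17.
SNR = 6.02 × 17 + 1.76 = 104.10 dB.

104.1 dB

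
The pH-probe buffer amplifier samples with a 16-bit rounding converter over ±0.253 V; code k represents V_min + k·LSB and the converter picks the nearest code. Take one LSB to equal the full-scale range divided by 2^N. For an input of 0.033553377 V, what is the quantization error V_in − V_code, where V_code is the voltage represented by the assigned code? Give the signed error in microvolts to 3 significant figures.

Span: 0.253 V − (-0.253 V) = 0.506 V. LSB = 0.506 V / 2^16 ≈ 7.721 µV.
Position in LSBs: (0.033553377 − (-0.253)) × 65536/0.506 = 37113.7591; rounding gives k = 37114.
V_code = V_min + k × range/2^16 = -0.253 + 37114 × 0.506/65536 = 0.033555236816 V.
Error = V_in − V_code = 0.033553377 − (0.033555236816) = −1.86 µV.

−1.86 µV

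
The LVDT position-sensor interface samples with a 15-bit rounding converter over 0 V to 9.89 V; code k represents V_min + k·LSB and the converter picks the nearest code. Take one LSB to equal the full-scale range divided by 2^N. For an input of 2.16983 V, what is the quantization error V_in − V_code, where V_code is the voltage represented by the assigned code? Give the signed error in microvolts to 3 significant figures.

Full-scale range = 9.89 V. LSB = 9.89 V / 2^15 ≈ 301.8 µV.
Position in LSBs: (2.16983 − (0)) × 32768/9.89 = 7189.1799; rounding gives k = 7189.
Reconstructed level: 0 + 7189 × 9.89/32768 V = 2.1697756958 V.
e = 2.16983 − (2.1697756958) = +54.3 µV.

+54.3 µV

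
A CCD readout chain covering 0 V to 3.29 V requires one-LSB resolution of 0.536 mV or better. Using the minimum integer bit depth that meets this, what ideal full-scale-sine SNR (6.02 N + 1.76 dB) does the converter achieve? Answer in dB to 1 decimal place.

80.0 dB

V_FS = 3.29 V.
Levels needed ≥ 3.29/0.536 mV = 6138. 2^13 = 8192 suffices, so N_min = 13.
Ideal SNR at N = 13: 6.02·13 + 1.76 = 80.0 dB.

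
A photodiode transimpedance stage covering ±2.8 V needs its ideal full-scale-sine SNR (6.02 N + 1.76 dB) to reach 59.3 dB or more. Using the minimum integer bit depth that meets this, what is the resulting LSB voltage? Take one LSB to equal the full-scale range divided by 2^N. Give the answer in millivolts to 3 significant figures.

5.47 mV

Span: 2.8 V − (-2.8 V) = 5.6 V.
6.02 N + 1.76 ≥ 59.3 gives N ≥ 9.558, so the minimum integer is 10.
LSB = 5.6 V / 2^10 = 5.47 mV.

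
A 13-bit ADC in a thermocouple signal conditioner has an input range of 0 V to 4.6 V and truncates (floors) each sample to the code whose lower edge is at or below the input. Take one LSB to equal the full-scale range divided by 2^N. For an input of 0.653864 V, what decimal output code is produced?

Range is 4.6 V. LSB = 4.6 V / 2^13 ≈ 0.5615 mV.
V_in − V_min = 0.653864 − (0) = 0.653864 V.
Divide by LSB: 0.653864 × 8192/4.6 = 1164.4465.
Truncating gives code 1164.

1164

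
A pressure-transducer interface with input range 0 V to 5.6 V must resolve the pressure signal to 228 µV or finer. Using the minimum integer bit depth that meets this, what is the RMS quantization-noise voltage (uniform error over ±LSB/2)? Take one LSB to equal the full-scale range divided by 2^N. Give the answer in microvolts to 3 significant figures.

Range is 5.6 V.
5.6 V / 228 µV = 24560. Since 2^14 = 16384 and 2^15 = 32768, N = 15.
LSB = 5.6 V ÷ 2^15 = 5.6/32768 V = 170.90 µV.
RMS noise = LSB/√12 = 49.3 µV.

49.3 µV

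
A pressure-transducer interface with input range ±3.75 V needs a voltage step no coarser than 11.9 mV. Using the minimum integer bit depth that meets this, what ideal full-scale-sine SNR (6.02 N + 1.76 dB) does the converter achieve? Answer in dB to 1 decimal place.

Span: 3.75 V − (-3.75 V) = 7.5 V.
7.5 V / 11.9 mV = 630.3. Since 2^9 = 512 and 2^10 = 1024, N = 10.
SNR = 6.02 × 10 + 1.76 = 61.96 dB.

62.0 dB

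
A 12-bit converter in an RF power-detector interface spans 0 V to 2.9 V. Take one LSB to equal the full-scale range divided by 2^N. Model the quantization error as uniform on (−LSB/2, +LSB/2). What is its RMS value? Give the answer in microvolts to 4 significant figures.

Full-scale range = 2.9 V.
Step size = 2.9/4096 V = 0.708008 mV.
V_rms = LSB/√12 = 0.708008 mV / √12 = 204.4 µV.

204.4 µV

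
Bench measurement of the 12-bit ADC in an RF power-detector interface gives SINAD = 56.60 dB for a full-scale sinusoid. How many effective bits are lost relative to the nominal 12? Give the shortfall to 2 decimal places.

ENOB = (SINAD − 1.76)/6.02 = (56.60 − 1.76)/6.02 = 9.1096 bits.
Shortfall = 12 − 9.1096 = 2.8904 bits.

2.89 bits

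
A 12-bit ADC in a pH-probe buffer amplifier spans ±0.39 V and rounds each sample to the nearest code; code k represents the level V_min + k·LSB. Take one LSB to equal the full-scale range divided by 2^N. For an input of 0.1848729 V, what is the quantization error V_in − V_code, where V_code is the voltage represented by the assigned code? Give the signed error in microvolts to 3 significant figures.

−34.3 µV

Full-scale range = 0.39 V − (-0.39 V) = 0.78 V. LSB = 0.78 V / 2^12 ≈ 190.4 µV.
(V_in − V_min)/LSB = (0.1848729 − (-0.39)) × 4096/0.78 = 3018.8197 → nearest code k = 3019.
V_code = -0.39 + (3019/4096) × 0.78 = 0.1849072266 V.
e = 0.1848729 − (0.1849072266) = −34.3 µV.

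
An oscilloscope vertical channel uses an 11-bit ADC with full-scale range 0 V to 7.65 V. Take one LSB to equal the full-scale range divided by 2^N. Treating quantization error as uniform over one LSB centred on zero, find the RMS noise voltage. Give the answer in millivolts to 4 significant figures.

1.078 mV

Range is 7.65 V.
Step size = 7.65/2048 V = 3.73535 mV.
σ_q = LSB/√12 = 3.73535 mV/3.4641 = 1.078 mV.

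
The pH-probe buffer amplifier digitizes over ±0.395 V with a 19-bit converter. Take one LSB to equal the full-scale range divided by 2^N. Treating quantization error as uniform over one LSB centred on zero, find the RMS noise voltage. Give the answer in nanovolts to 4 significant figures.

435.0 nV

The full-scale span is 0.395 − (-0.395) = 0.79 V.
LSB = 0.79 V ÷ 2^19 = 0.79/524288 V = 1.50681 µV.
RMS of a uniform error over width LSB is LSB/√12 = 435.0 nV.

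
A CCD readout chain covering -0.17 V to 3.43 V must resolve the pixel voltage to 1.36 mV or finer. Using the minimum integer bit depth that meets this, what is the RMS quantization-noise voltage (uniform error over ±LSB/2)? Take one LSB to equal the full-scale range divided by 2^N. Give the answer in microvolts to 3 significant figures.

Range = 3.43 − (-0.17) = 3.6 V.
3.6 V / 1.36 mV = 2647. Since 2^11 = 2048 and 2^12 = 4096, N = 12.
Step size = 3.6/4096 V = 0.87891 mV.
RMS noise = LSB/√12 = 254 µV.

254 µV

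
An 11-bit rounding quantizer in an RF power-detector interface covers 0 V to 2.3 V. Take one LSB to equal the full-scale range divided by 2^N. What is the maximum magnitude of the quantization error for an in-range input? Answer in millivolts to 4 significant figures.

0.5615 mV

Span = 2.3 V.
Step size = 2.3/2048 V = 1.12305 mV.
A rounding quantizer has |error| ≤ LSB/2 = 0.5615 mV.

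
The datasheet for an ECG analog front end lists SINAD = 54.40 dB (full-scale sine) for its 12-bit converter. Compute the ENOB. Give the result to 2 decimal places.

8.74 bits

ENOB = (54.40 − 1.76)/6.02 = 8.7442 bits.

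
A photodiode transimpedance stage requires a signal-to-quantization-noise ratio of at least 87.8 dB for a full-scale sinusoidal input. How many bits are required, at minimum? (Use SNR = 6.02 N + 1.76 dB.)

15 bits

Solving 6.02 N ≥ 87.8 − 1.76: N ≥ 14.292. Round up → N = 15.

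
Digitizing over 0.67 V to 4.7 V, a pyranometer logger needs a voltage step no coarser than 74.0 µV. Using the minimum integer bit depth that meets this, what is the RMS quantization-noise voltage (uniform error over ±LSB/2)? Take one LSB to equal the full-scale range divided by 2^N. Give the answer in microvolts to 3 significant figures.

17.8 µV

Full-scale range = 4.7 V − (0.67 V) = 4.03 V.
4.03 V / 74.0 µV = 54460. Since 2^15 = 32768 and 2^16 = 65536, N = 16.
One LSB is 4.03 V / 65536 = 61.493 µV.
RMS noise = LSB/√12 = 17.8 µV.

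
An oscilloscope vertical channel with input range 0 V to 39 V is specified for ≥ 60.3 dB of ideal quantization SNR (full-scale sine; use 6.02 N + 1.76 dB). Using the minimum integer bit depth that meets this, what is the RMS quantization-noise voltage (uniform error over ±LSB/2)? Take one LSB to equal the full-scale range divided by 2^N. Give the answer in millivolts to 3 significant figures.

V_FS = 39 V.
Required N = ⌈(60.3 − 1.76)/6.02⌉ = ⌈9.724⌉ = 10.
LSB = 39 V ÷ 2^10 = 39/1024 V = 38.086 mV.
σ_q = LSB/√12 = 38.086 mV/3.4641 = 11.0 mV.

11.0 mV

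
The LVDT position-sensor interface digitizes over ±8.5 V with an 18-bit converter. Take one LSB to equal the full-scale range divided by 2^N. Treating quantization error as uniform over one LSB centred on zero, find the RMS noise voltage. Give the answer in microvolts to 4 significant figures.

18.72 µV

The full-scale span is 8.5 − (-8.5) = 17 V.
LSB = 17 V ÷ 2^18 = 17/262144 V = 64.8499 µV.
RMS of a uniform error over width LSB is LSB/√12 = 18.72 µV.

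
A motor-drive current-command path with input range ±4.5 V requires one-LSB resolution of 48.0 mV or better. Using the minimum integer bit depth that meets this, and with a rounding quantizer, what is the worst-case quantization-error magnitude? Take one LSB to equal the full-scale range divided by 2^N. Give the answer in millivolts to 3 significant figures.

Range = 4.5 − (-4.5) = 9 V.
Need 2^N ≥ 9 V / 48.0 mV = 187.5 → N_min = 8.
LSB = 9 V ÷ 2^8 = 9/256 V = 35.156 mV.
Half an LSB is 17.6 mV.

17.6 mV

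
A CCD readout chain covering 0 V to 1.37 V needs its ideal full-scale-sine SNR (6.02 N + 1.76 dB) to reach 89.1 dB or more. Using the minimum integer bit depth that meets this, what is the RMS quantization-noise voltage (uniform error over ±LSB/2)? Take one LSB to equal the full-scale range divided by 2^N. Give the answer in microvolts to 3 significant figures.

Span = 1.37 V.
6.02 N + 1.76 ≥ 89.1 gives N ≥ 14.508, so the minimum integer is 15.
LSB = 1.37 V ÷ 2^15 = 1.37/32768 V = 41.809 µV.
V_rms = LSB/√12 = 12.1 µV.

12.1 µV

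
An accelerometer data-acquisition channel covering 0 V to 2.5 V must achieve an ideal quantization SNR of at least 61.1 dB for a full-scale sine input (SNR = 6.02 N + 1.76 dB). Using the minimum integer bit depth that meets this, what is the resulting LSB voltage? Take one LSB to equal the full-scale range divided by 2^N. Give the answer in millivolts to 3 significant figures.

Range is 2.5 V.
Required N = ⌈(61.1 − 1.76)/6.02⌉ = ⌈9.857⌉ = 10.
Step size = 2.5/1024 V = 2.44 mV.

2.44 mV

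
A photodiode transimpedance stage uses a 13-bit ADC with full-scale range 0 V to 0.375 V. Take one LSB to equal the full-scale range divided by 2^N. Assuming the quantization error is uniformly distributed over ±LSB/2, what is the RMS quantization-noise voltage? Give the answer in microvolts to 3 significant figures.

13.2 µV

Full-scale range = 0.375 V.
LSB = 0.375 V / 2^13 = 45.776 µV.
For a uniform distribution on [−LSB/2, +LSB/2], V_rms = LSB/√12 = 45.776 µV/3.4641 = 13.2 µV.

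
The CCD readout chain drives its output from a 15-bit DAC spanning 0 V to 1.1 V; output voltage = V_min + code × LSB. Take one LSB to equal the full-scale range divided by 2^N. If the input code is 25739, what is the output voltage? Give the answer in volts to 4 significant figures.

Range is 1.1 V. LSB = 1.1 V / 2^15.
V_out = 0 + 25739 × (1.1/32768) V
      = 0 V + 0.864041 V = 0.864041 V.

0.8640 V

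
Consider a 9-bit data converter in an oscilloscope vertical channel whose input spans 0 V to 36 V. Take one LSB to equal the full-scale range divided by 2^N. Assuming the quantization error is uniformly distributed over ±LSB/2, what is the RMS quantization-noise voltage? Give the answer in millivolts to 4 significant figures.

V_FS = 36 V.
LSB = 36 V ÷ 2^9 = 36/512 V = 70.3125 mV.
σ_q = LSB/√12 = 70.3125 mV/3.4641 = 20.30 mV.

20.30 mV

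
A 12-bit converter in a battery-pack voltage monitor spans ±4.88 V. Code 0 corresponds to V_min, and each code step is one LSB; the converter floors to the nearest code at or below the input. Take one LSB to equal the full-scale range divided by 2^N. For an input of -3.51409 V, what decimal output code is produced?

Range = 4.88 − (-4.88) = 9.76 V. LSB = 9.76 V / 2^12 ≈ 2.383 mV.
V_in − V_min = -3.51409 − (-4.88) = 1.36591 V.
Divide by LSB: 1.36591 × 4096/9.76 = 573.2344.
Truncating gives code 573.

573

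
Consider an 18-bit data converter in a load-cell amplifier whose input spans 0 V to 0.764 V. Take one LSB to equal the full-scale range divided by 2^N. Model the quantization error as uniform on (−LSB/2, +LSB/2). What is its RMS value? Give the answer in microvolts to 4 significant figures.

0.8413 µV

Full-scale range = 0.764 V.
One LSB is 0.764 V / 262144 = 2.91443 µV.
σ_q = LSB/√12 = 2.91443 µV/3.4641 = 0.8413 µV.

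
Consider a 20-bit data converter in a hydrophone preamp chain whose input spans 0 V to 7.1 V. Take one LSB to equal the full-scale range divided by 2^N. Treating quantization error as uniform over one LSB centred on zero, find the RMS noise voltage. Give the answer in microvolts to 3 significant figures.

1.95 µV

Span = 7.1 V.
Step size = 7.1/1048576 V = 6.7711 µV.
V_rms = LSB/√12 = 6.7711 µV / √12 = 1.95 µV.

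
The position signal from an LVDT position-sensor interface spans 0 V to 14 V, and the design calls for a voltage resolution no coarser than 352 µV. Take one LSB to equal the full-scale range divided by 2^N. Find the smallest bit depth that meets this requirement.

16 bits

Span = 14 V.
14 V / 352 µV = 39770. Since 2^15 = 32768 and 2^16 = 65536, N = 16.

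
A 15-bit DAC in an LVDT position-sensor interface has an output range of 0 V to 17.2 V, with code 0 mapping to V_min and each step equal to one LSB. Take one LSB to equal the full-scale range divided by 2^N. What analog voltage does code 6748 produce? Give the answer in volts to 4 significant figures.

3.542 V

Span = 17.2 V. LSB = 17.2 V / 2^15.
V_out = 0 + 6748 × (17.2/32768) V
      = 0 V + 3.54204 V = 3.54204 V.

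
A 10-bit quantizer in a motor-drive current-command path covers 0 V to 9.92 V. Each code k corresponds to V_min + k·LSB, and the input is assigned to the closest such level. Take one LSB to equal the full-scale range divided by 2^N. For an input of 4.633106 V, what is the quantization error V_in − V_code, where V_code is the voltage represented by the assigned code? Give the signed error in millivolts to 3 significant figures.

Full-scale range = 9.92 V. LSB = 9.92 V / 2^10 ≈ 9.688 mV.
Position in LSBs: (4.633106 − (0)) × 1024/9.92 = 478.2561; rounding gives k = 478.
V_code = 0 + (478/1024) × 9.92 = 4.630625000 V.
V_in − V_code = 4.633106 − (4.630625000) = +2.48 mV.

+2.48 mV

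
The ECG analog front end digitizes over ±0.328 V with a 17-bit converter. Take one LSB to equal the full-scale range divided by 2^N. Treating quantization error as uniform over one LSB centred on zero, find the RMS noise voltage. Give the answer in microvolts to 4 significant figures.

Range = 0.328 − (-0.328) = 0.656 V.
Step size = 0.656/131072 V = 5.00488 µV.
RMS of a uniform error over width LSB is LSB/√12 = 1.445 µV.

1.445 µV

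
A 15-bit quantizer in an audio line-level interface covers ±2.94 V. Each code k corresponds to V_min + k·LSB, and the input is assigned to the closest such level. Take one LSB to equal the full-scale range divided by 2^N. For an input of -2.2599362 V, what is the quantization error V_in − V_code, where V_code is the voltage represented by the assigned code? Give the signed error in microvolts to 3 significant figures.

−26.5 µV

Span: 2.94 V − (-2.94 V) = 5.88 V. LSB = 5.88 V / 2^15 ≈ 179.4 µV.
(V_in − V_min)/LSB = (-2.2599362 − (-2.94)) × 32768/5.88 = 3789.8521 → nearest code k = 3790.
V_code = V_min + k × range/2^15 = -2.94 + 3790 × 5.88/32768 = -2.2599096680 V.
e = -2.2599362 − (-2.2599096680) = −26.5 µV.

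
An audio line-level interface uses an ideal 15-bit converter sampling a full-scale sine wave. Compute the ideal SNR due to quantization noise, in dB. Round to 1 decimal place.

92.1 dB

SNR = 6.02·15 + 1.76 = 92.06 dB.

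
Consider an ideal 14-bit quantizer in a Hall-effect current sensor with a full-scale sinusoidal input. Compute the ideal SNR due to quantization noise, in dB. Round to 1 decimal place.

For an ideal N-bit converter with full-scale sine input, SNR = 6.02 N + 1.76 dB. SNR = 6.02 × 14 + 1.76 = 84.28 + 1.76 = 86.04 dB.

86.0 dB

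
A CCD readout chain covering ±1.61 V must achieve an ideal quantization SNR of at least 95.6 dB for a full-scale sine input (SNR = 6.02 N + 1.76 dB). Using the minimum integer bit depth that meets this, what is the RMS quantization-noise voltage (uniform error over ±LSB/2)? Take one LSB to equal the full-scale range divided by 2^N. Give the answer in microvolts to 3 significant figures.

14.2 µV

Full-scale range = 1.61 V − (-1.61 V) = 3.22 V.
Solving 6.02 N ≥ 95.6 − 1.76: N ≥ 15.588. Round up → N = 16.
One LSB is 3.22 V / 65536 = 49.133 µV.
σ_q = LSB/√12 = 49.133 µV/3.4641 = 14.2 µV.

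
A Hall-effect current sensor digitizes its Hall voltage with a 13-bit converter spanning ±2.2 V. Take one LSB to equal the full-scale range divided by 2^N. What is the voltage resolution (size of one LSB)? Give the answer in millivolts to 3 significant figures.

Range = 2.2 − (-2.2) = 4.4 V.
Number of codes = 2^13 = 8192.
LSB = 4.4 V ÷ 2^13 = 4.4/8192 V = 0.537 mV.

0.537 mV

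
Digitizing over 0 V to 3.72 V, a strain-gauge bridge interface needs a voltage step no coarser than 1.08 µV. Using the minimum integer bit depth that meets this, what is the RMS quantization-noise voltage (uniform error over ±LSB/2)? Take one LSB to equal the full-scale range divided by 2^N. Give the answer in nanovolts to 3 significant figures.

256 nV

Full-scale range = 3.72 V.
Levels needed ≥ 3.72/1.08 µV = 3.444e6. 2^22 = 4194304 suffices, so N_min = 22.
LSB = 3.72 V ÷ 2^22 = 3.72/4194304 V = 0.88692 µV.
V_rms = LSB/√12 = 256 nV.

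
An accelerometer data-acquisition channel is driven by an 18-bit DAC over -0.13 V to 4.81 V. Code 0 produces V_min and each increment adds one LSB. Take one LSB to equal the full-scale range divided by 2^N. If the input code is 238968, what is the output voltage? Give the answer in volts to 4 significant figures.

4.373 V

The full-scale span is 4.81 − (-0.13) = 4.94 V. LSB = 4.94 V / 2^18.
V_out = -0.13 + 238968 × (4.94/262144) V
      = -0.13 + 4.50326 = 4.37326 V.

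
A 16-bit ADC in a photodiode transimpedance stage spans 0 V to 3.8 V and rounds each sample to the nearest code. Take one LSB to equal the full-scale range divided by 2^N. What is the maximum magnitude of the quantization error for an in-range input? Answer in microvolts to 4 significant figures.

28.99 µV

Range is 3.8 V.
LSB = 3.8 V / 2^16 = 57.9834 µV.
A rounding quantizer has |error| ≤ LSB/2 = 28.99 µV.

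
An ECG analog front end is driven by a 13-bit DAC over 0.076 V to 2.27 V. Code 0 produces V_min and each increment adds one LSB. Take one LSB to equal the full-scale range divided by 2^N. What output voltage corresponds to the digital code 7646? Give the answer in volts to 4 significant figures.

The full-scale span is 2.27 − (0.076) = 2.194 V. LSB = 2.194 V / 2^13.
V_out = 0.076 + 7646 × (2.194/8192) V
      = 0.076 + 2.04777 = 2.12377 V.

2.124 V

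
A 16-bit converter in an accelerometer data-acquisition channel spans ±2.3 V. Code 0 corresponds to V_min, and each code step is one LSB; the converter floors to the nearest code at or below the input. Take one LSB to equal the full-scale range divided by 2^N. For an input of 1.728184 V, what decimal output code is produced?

Span: 2.3 V − (-2.3 V) = 4.6 V. LSB = 4.6 V / 2^16 ≈ 70.19 µV.
code = ⌊(V_in − V_min)/LSB⌋ = ⌊(V_in − V_min) × 2^16 / range⌋
     = ⌊(1.728184 − (-2.3)) × 65536 / 4.6⌋ = ⌊4.028184 × 65536/4.6⌋
     = ⌊57389.362⌋ = 57389.

57389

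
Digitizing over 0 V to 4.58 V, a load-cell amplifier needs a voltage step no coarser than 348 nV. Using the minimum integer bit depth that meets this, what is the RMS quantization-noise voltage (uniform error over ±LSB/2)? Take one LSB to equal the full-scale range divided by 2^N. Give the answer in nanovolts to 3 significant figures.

Range is 4.58 V.
4.58 V / 348 nV = 1.316e7. Since 2^23 = 8388608 and 2^24 = 16777216, N = 24.
LSB = 4.58 V ÷ 2^24 = 4.58/16777216 V = 272.99 nV.
V_rms = LSB/√12 = 78.8 nV.

78.8 nV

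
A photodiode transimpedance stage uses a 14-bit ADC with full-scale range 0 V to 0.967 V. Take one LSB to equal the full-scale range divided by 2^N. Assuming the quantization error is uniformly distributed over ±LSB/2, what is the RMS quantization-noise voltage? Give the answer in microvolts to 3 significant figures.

V_FS = 0.967 V.
One LSB is 0.967 V / 16384 = 59.021 µV.
σ_q = LSB/√12 = 59.021 µV/3.4641 = 17.0 µV.

17.0 µV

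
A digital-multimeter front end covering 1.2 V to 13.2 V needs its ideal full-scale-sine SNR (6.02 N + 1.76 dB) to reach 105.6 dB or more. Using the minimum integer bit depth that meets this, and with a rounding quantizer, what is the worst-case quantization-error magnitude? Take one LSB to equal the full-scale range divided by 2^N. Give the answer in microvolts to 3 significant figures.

22.9 µV

Range = 13.2 − (1.2) = 12 V.
Solving 6.02 N ≥ 105.6 − 1.76: N ≥ 17.249. Round up → N = 18.
One LSB is 12 V / 262144 = 45.776 µV.
|e|_max = LSB/2 = 22.9 µV.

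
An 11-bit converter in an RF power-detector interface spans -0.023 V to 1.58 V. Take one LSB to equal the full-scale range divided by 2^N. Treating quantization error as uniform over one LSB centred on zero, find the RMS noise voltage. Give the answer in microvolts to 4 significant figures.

Range = 1.58 − (-0.023) = 1.603 V.
LSB = 1.603 V ÷ 2^11 = 1.603/2048 V = 0.782715 mV.
σ_q = LSB/√12 = 0.782715 mV/3.4641 = 226.0 µV.

226.0 µV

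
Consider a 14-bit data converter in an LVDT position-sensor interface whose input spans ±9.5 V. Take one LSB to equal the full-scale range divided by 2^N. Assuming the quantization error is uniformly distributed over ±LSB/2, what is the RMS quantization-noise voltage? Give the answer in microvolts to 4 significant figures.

334.8 µV

Full-scale range = 9.5 V − (-9.5 V) = 19 V.
One LSB is 19 V / 16384 = 1.15967 mV.
σ_q = LSB/√12 = 1.15967 mV/3.4641 = 334.8 µV.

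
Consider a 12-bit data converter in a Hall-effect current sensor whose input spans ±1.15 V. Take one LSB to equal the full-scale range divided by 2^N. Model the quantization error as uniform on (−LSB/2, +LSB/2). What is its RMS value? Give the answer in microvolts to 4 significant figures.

Range = 1.15 − (-1.15) = 2.3 V.
Step size = 2.3/4096 V = 0.561523 mV.
For a uniform distribution on [−LSB/2, +LSB/2], V_rms = LSB/√12 = 0.561523 mV/3.4641 = 162.1 µV.

162.1 µV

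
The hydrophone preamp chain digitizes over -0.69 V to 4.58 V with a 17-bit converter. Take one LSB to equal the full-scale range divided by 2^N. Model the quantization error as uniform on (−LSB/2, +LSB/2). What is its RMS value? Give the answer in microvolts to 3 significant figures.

11.6 µV

Full-scale range = 4.58 V − (-0.69 V) = 5.27 V.
LSB = 5.27 V / 2^17 = 40.207 µV.
RMS of a uniform error over width LSB is LSB/√12 = 11.6 µV.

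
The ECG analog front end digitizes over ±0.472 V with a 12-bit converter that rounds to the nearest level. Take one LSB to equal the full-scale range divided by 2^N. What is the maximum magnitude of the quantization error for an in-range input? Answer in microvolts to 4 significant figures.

Full-scale range = 0.472 V − (-0.472 V) = 0.944 V.
One LSB is 0.944 V / 4096 = 230.469 µV.
|e|_max = LSB/2 = 115.2 µV.

115.2 µV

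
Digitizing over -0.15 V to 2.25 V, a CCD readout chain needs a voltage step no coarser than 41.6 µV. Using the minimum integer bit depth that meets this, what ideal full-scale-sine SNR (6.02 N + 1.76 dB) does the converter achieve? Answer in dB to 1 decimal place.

98.1 dB

Range = 2.25 − (-0.15) = 2.4 V.
Levels needed ≥ 2.4/41.6 µV = 57690. 2^16 = 65536 suffices, so N_min = 16.
Ideal SNR at N = 16: 6.02·16 + 1.76 = 98.1 dB.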